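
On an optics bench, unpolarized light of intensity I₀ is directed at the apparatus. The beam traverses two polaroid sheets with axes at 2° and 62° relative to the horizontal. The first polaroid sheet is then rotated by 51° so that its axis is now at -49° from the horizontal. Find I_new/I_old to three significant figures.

Before rotation:
Unpolarized light through the first polarizer → I₁ = ½ I₀, now polarized at 2°.
I₂ = I₁ cos²(62° − 2°) = 0.5 I₀ · cos²(60°) = 0.125 I₀.
After rotation:
Unpolarized light through the first polarizer → I₁ = ½ I₀, now polarized at -49°.
Angle between axes 1 and 2: 69°. I₂ = 0.5 I₀ · cos²(69°) = 0.06421 I₀.
Ratio = 0.06421 / 0.125 = 0.5137.

I_new/I_old ≈ 0.514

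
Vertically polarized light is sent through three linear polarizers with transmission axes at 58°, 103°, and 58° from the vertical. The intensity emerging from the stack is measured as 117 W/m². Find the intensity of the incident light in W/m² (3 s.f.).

I₁ = I₀ cos²(58° − 0°) = I₀ cos²(58°) = 0.2808 I₀.
I₂ = I₁ cos²(103° − 58°) = 0.2808 I₀ · cos²(45°) = 0.1404 I₀.
I₃ = I₂ cos²(58° − 103°) = 0.1404 I₀ · cos²(45°) = 0.0702 I₀.
So 117 W/m² = 0.0702 I₀, giving I₀ = 117/0.0702 = 1667 W/m².

I₀ ≈ 1670 W/m²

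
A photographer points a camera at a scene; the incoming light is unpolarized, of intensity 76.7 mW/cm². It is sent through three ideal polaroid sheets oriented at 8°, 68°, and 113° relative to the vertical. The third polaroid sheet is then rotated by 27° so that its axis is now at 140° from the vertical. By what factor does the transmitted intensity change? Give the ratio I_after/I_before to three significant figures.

Before rotation:
Unpolarized light through the first polarizer → I₁ = ½ I₀, now polarized at 8°.
I₂ = I₁ cos²(68° − 8°) = 0.5 I₀ · cos²(60°) = 0.125 I₀.
I₃ = I₂ cos²(113° − 68°) = 0.125 I₀ · cos²(45°) = 0.0625 I₀.
After rotation:
Unpolarized light through the first polarizer → I₁ = ½ I₀, now polarized at 8°.
I₂ = I₁ cos²(68° − 8°) = 0.5 I₀ · cos²(60°) = 0.125 I₀.
I₃ = I₂ cos²(140° − 68°) = 0.125 I₀ · cos²(72°) = 0.01194 I₀.
Ratio = 0.01194 / 0.0625 = 0.191.

I_new/I_old ≈ 0.191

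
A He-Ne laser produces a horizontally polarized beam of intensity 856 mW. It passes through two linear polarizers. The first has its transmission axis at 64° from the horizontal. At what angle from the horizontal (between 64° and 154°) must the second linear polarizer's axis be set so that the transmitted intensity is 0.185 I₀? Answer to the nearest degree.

I₁ = I₀ cos²(64° − 0°) = I₀ cos²(64°) = 0.1922 I₀.
Need I₂/I₀ = 0.185, so cos²(θ − 64°) = 0.185 / 0.1922 = 0.9627.
θ − 64° = arccos(√0.9627) = 11.1°, giving θ ≈ 64 + 11.1 = 75.1°.

θ ≈ 75°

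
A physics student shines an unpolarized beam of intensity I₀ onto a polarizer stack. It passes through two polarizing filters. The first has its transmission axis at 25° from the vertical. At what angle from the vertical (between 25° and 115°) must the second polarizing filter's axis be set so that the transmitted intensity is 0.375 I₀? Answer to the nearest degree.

Unpolarized light through the first polarizer → I₁ = ½ I₀, now polarized at 25°.
Need I₂/I₀ = 0.375, so cos²(θ − 25°) = 0.375 / 0.5 = 0.75.
θ − 25° = arccos(√0.75) = 30.0°, giving θ ≈ 25 + 30.0 = 55.0°.

θ ≈ 55°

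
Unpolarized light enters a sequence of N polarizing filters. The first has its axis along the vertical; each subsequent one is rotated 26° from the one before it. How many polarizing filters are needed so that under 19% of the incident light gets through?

N = 6

First polarizer halves the unpolarized light: factor 1/2.
Each further stage multiplies by cos²(26°) = 0.8078.
After N polarizers: T = 0.5·0.8078^(N−1). Require T < 0.19 ⇒ N−1 > ln(0.19/0.5)/ln(0.8078) = 4.53, so N−1 ≥ 5 and N = 6.
Check: N=6 gives T = 0.172 < 0.19; N=5 gives T = 0.2129.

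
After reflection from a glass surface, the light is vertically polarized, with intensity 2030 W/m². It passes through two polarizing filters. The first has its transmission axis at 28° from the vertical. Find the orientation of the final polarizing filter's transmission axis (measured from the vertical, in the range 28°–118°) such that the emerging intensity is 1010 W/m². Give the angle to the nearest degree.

θ ≈ 65°

I₁ = I₀ cos²(28° − 0°) = I₀ cos²(28°) = 0.7796 I₀.
Target fraction: 1010 / 2030 W/m² = 0.4975 of I₀.
Need I₂/I₀ = 0.4975, so cos²(θ − 28°) = 0.4975 / 0.7796 = 0.6382.
θ − 28° = arccos(√0.6382) = 37.0°, giving θ ≈ 28 + 37.0 = 65.0°.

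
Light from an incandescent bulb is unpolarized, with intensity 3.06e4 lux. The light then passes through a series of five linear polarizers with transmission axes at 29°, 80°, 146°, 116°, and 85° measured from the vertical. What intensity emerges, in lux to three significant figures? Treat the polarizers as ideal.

I ≈ 552 lux

Unpolarized light through the first polarizer → I₁ = 3.06e4 lux/2 = 1.53e+04 lux, polarized at 29°.
I₂ = I₁ · cos²(51°) = 1.53e+04 · 0.396 = 6059 lux.
I₃ = I₂ · cos²(66°) = 6059 · 0.1654 = 1002 lux.
I₄ = I₃ · cos²(30°) = 1002 · 0.75 = 751.8 lux.
I₅ = I₄ · cos²(31°) = 751.8 · 0.7347 = 552.4 lux.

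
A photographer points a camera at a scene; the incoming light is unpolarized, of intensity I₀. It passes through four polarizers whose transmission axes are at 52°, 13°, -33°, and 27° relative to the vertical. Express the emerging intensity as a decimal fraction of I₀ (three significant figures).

Unpolarized light through the first polarizer → I₁ = ½ I₀, now polarized at 52°.
I₂ = I₁ cos²(13° − 52°) = 0.5 I₀ · cos²(39°) = 0.302 I₀.
I₃ = I₂ cos²(-33° − 13°) = 0.302 I₀ · cos²(46°) = 0.1457 I₀.
I₄ = I₃ cos²(27° + 33°) = 0.1457 I₀ · cos²(60°) = 0.03643 I₀.
Transmitted fraction = 0.03643.

≈ 0.0364 I₀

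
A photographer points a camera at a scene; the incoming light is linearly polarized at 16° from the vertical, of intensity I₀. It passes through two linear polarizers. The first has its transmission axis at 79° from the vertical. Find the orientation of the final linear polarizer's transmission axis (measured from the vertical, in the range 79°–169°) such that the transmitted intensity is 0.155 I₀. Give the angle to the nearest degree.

θ ≈ 109°

By Malus's law, I₁ = I₀ cos²(79° − 16°) = I₀ cos²(63°) = 0.2061 I₀.
Need I₂/I₀ = 0.155, so cos²(θ − 79°) = 0.155 / 0.2061 = 0.752.
θ − 79° = arccos(√0.752) = 29.9°, giving θ ≈ 79 + 29.9 = 108.9°.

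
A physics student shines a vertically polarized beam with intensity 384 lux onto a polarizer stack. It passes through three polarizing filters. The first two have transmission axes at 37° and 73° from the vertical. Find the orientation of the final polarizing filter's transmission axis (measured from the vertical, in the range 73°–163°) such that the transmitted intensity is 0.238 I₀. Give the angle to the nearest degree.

I₁ = I₀ cos²(37° − 0°) = I₀ cos²(37°) = 0.6378 I₀.
I₂ = I₁ cos²(73° − 37°) = 0.6378 I₀ · cos²(36°) = 0.4175 I₀.
Need I₃/I₀ = 0.238, so cos²(θ − 73°) = 0.238 / 0.4175 = 0.5701.
θ − 73° = arccos(√0.5701) = 41.0°, giving θ ≈ 73 + 41.0 = 114.0°.

θ ≈ 114°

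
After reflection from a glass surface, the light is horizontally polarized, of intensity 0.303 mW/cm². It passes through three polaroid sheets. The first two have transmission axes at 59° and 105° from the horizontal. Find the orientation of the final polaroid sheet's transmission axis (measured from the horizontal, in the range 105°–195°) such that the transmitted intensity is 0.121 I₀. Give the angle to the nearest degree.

By Malus's law, I₁ = I₀ cos²(59° − 0°) = I₀ cos²(59°) = 0.2653 I₀.
I₂ = I₁ cos²(105° − 59°) = 0.2653 I₀ · cos²(46°) = 0.128 I₀.
Need I₃/I₀ = 0.121, so cos²(θ − 105°) = 0.121 / 0.128 = 0.9453.
θ − 105° = arccos(√0.9453) = 13.5°, giving θ ≈ 105 + 13.5 = 118.5°.

θ ≈ 119°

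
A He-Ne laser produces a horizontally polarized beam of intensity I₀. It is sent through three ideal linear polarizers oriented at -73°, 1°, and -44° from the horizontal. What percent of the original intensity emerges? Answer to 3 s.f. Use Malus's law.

≈ 0.325%

By Malus's law, I₁ = I₀ cos²(-73° − 0°) = I₀ cos²(73°) = 0.08548 I₀.
I₂ = I₁ cos²(1° + 73°) = 0.08548 I₀ · cos²(74°) = 0.006495 I₀.
I₃ = I₂ cos²(-44° − 1°) = 0.006495 I₀ · cos²(45°) = 0.003247 I₀.
That is 0.3247% of the incident intensity.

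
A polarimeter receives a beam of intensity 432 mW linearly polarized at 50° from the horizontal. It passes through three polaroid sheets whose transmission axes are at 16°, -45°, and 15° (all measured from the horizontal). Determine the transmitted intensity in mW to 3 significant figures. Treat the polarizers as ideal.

I ≈ 17.4 mW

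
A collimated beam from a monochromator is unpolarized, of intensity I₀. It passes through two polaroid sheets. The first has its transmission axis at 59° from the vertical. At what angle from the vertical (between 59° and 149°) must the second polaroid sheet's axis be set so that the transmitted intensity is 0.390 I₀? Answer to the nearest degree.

Unpolarized light through the first polarizer → I₁ = ½ I₀, now polarized at 59°.
Need I₂/I₀ = 0.39, so cos²(θ − 59°) = 0.39 / 0.5 = 0.78.
θ − 59° = arccos(√0.78) = 28.0°, giving θ ≈ 59 + 28.0 = 87.0°.

θ ≈ 87°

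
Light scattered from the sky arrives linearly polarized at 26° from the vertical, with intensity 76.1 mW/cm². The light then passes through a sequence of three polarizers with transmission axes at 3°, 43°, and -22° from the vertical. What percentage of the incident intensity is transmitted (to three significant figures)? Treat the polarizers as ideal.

I₁ = 76.1 mW/cm² · cos²(23°) = 64.48 mW/cm².
I₂ = I₁ · cos²(40°) = 64.48 · 0.5868 = 37.84 mW/cm².
I₃ = I₂ · cos²(65°) = 37.84 · 0.1786 = 6.758 mW/cm².
That is 8.881% of the incident intensity.

≈ 8.88%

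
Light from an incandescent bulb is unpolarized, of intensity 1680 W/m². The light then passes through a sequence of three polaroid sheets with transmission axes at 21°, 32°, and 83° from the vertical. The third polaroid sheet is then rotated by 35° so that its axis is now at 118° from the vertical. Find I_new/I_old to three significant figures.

I_new/I_old ≈ 0.0123

Before rotation:
Unpolarized light through the first polarizer → I₁ = ½ I₀, now polarized at 21°.
I₂ = I₁ cos²(32° − 21°) = 0.5 I₀ · cos²(11°) = 0.4818 I₀.
I₃ = I₂ cos²(83° − 32°) = 0.4818 I₀ · cos²(51°) = 0.1908 I₀.
After rotation:
Unpolarized light through the first polarizer → I₁ = ½ I₀, now polarized at 21°.
I₂ = I₁ cos²(32° − 21°) = 0.5 I₀ · cos²(11°) = 0.4818 I₀.
I₃ = I₂ cos²(118° − 32°) = 0.4818 I₀ · cos²(86°) = 0.002344 I₀.
Ratio = 0.002344 / 0.1908 = 0.01229.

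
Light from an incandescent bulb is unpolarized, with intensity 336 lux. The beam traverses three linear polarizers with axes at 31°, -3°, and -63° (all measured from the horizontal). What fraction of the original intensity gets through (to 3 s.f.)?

I/I₀ ≈ 0.0859

Unpolarized light through the first polarizer → I₁ = 336 lux/2 = 168 lux, polarized at 31°.
I₂ = I₁ · cos²(34°) = 168 · 0.6873 = 115.5 lux.
I₃ = I₂ · cos²(60°) = 115.5 · 0.25 = 28.87 lux.
Transmitted fraction = 0.08591.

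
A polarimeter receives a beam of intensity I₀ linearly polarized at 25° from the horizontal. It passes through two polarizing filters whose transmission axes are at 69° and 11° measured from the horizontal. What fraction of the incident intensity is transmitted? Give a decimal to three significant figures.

I₁ = I₀ cos²(69° − 25°) = I₀ cos²(44°) = 0.5174 I₀.
I₂ = I₁ cos²(11° − 69°) = 0.5174 I₀ · cos²(58°) = 0.1453 I₀.
Transmitted fraction = 0.1453.

≈ 0.145 I₀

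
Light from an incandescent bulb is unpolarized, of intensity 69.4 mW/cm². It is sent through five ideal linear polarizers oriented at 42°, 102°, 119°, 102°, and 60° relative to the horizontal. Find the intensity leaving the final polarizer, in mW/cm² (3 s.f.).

Unpolarized light through the first polarizer → I₁ = 69.4 mW/cm²/2 = 34.7 mW/cm², polarized at 42°.
I₂ = I₁ · cos²(60°) = 34.7 · 0.25 = 8.675 mW/cm².
I₃ = I₂ · cos²(17°) = 8.675 · 0.9145 = 7.933 mW/cm².
I₄ = I₃ · cos²(17°) = 7.933 · 0.9145 = 7.255 mW/cm².
I₅ = I₄ · cos²(42°) = 7.255 · 0.5523 = 4.007 mW/cm².

I ≈ 4.01 mW/cm²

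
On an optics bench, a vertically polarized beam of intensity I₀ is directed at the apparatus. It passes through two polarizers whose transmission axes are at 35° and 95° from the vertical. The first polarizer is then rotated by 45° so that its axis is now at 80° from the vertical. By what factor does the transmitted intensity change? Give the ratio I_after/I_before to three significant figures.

Before rotation:
I₁ = I₀ cos²(35° − 0°) = I₀ cos²(35°) = 0.671 I₀.
I₂ = I₁ cos²(95° − 35°) = 0.671 I₀ · cos²(60°) = 0.1678 I₀.
After rotation:
I₁ = I₀ cos²(80° − 0°) = I₀ cos²(80°) = 0.03015 I₀.
I₂ = I₁ cos²(95° − 80°) = 0.03015 I₀ · cos²(15°) = 0.02813 I₀.
Ratio = 0.02813 / 0.1678 = 0.1677.

I_new/I_old ≈ 0.168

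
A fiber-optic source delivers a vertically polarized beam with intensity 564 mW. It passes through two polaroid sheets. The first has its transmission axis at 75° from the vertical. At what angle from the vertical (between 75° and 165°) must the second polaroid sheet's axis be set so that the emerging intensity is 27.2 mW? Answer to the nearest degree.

θ ≈ 107°

I₁ = I₀ cos²(75° − 0°) = I₀ cos²(75°) = 0.06699 I₀.
Target fraction: 27.2 / 564 mW = 0.04823 of I₀.
Need I₂/I₀ = 0.04823, so cos²(θ − 75°) = 0.04823 / 0.06699 = 0.7199.
θ − 75° = arccos(√0.7199) = 32.0°, giving θ ≈ 75 + 32.0 = 107.0°.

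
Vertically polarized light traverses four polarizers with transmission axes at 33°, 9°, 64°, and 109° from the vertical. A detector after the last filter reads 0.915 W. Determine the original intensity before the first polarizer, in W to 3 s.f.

I₁ = I₀ cos²(33° − 0°) = I₀ cos²(33°) = 0.7034 I₀.
I₂ = I₁ cos²(9° − 33°) = 0.7034 I₀ · cos²(24°) = 0.587 I₀.
I₃ = I₂ cos²(64° − 9°) = 0.587 I₀ · cos²(55°) = 0.1931 I₀.
I₄ = I₃ cos²(109° − 64°) = 0.1931 I₀ · cos²(45°) = 0.09656 I₀.
So 0.915 W = 0.09656 I₀, giving I₀ = 0.915/0.09656 = 9.476 W.

I₀ ≈ 9.48 W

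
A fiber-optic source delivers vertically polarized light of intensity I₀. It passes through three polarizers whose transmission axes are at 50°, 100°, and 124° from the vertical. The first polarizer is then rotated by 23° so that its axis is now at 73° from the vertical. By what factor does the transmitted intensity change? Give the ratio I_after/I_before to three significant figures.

I_new/I_old ≈ 0.398

Before rotation:
By Malus's law, I₁ = I₀ cos²(50° − 0°) = I₀ cos²(50°) = 0.4132 I₀.
I₂ = I₁ cos²(100° − 50°) = 0.4132 I₀ · cos²(50°) = 0.1707 I₀.
I₃ = I₂ cos²(124° − 100°) = 0.1707 I₀ · cos²(24°) = 0.1425 I₀.
After rotation:
I₁ = I₀ cos²(73° − 0°) = I₀ cos²(73°) = 0.08548 I₀.
I₂ = I₁ cos²(100° − 73°) = 0.08548 I₀ · cos²(27°) = 0.06786 I₀.
I₃ = I₂ cos²(124° − 100°) = 0.06786 I₀ · cos²(24°) = 0.05664 I₀.
Ratio = 0.05664 / 0.1425 = 0.3975.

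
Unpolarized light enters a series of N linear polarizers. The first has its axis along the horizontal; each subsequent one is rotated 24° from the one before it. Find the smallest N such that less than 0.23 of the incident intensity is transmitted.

First polarizer halves the unpolarized light: factor 1/2.
Each further stage multiplies by cos²(24°) = 0.8346.
After N polarizers: T = 0.5·0.8346^(N−1). Require T < 0.23 ⇒ N−1 > ln(0.23/0.5)/ln(0.8346) = 4.29, so N−1 ≥ 5 and N = 6.
Check: N=6 gives T = 0.2024 < 0.23; N=5 gives T = 0.2426.

N = 6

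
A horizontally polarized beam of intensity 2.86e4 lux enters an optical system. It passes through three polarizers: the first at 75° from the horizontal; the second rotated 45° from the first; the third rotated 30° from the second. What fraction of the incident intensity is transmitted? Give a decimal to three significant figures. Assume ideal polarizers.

I₁ = 2.86e4 lux · cos²(75°) = 1916 lux.
I₂ = I₁ · cos²(45°) = 1916 · 0.5 = 957.9 lux.
I₃ = I₂ · cos²(30°) = 957.9 · 0.75 = 718.4 lux.
Transmitted fraction = 0.02512.

I/I₀ ≈ 0.0251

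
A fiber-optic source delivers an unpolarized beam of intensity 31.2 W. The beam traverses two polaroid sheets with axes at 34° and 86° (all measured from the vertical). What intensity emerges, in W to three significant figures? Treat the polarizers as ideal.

Unpolarized light through the first polarizer → I₁ = 31.2 W/2 = 15.6 W, polarized at 34°.
I₂ = I₁ · cos²(52°) = 15.6 · 0.379 = 5.913 W.

I ≈ 5.91 W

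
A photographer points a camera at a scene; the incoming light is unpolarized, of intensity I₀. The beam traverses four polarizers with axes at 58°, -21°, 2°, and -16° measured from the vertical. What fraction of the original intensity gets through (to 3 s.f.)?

≈ 0.0140 I₀

Unpolarized light through the first polarizer → I₁ = ½ I₀, now polarized at 58°.
I₂ = I₁ cos²(-21° − 58°) = 0.5 I₀ · cos²(79°) = 0.0182 I₀.
I₃ = I₂ cos²(2° + 21°) = 0.0182 I₀ · cos²(23°) = 0.01542 I₀.
I₄ = I₃ cos²(-16° − 2°) = 0.01542 I₀ · cos²(18°) = 0.01395 I₀.
Transmitted fraction = 0.01395.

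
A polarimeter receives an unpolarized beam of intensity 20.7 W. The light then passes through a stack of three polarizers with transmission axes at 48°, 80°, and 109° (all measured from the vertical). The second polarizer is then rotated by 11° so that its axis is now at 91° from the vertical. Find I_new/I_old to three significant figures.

Before rotation:
Unpolarized light through the first polarizer → I₁ = ½ I₀, now polarized at 48°.
I₂ = I₁ cos²(80° − 48°) = 0.5 I₀ · cos²(32°) = 0.3596 I₀.
I₃ = I₂ cos²(109° − 80°) = 0.3596 I₀ · cos²(29°) = 0.2751 I₀.
After rotation:
Unpolarized light through the first polarizer → I₁ = ½ I₀, now polarized at 48°.
I₂ = I₁ cos²(91° − 48°) = 0.5 I₀ · cos²(43°) = 0.2674 I₀.
I₃ = I₂ cos²(109° − 91°) = 0.2674 I₀ · cos²(18°) = 0.2419 I₀.
Ratio = 0.2419 / 0.2751 = 0.8794.

I_new/I_old ≈ 0.879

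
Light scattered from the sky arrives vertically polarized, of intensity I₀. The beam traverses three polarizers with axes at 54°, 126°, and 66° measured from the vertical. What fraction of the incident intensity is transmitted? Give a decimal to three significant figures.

I₁ = I₀ cos²(54° − 0°) = I₀ cos²(54°) = 0.3455 I₀.
I₂ = I₁ cos²(126° − 54°) = 0.3455 I₀ · cos²(72°) = 0.03299 I₀.
I₃ = I₂ cos²(66° − 126°) = 0.03299 I₀ · cos²(60°) = 0.008248 I₀.
Transmitted fraction = 0.008248.

≈ 0.00825 I₀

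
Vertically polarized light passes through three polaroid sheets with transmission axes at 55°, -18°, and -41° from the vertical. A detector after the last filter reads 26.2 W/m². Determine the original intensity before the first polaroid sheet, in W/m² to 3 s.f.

I₁ = I₀ cos²(55° − 0°) = I₀ cos²(55°) = 0.329 I₀.
I₂ = I₁ cos²(-18° − 55°) = 0.329 I₀ · cos²(73°) = 0.02812 I₀.
I₃ = I₂ cos²(-41° + 18°) = 0.02812 I₀ · cos²(23°) = 0.02383 I₀.
So 26.2 W/m² = 0.02383 I₀, giving I₀ = 26.2/0.02383 = 1100 W/m².

I₀ ≈ 1100 W/m²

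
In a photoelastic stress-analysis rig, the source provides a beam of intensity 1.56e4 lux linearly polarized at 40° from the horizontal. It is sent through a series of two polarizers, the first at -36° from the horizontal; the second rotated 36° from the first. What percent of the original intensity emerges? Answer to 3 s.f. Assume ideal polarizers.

I₁ = 1.56e4 lux · cos²(76°) = 913 lux.
I₂ = I₁ · cos²(36°) = 913 · 0.6545 = 597.6 lux.
That is 3.831% of the incident intensity.

≈ 3.83%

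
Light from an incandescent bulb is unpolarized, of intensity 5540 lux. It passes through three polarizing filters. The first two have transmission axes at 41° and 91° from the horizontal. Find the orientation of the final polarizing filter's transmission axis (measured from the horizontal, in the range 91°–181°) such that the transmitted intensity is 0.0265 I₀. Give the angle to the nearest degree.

Unpolarized light through the first polarizer → I₁ = ½ I₀, now polarized at 41°.
I₂ = I₁ cos²(91° − 41°) = 0.5 I₀ · cos²(50°) = 0.2066 I₀.
Need I₃/I₀ = 0.0265, so cos²(θ − 91°) = 0.0265 / 0.2066 = 0.1283.
θ − 91° = arccos(√0.1283) = 69.0°, giving θ ≈ 91 + 69.0 = 160.0°.

θ ≈ 160°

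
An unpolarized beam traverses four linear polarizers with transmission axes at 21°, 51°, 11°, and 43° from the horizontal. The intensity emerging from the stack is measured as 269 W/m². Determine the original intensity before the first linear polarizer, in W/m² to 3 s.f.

I₀ ≈ 1700 W/m²

Unpolarized light through the first polarizer → I₁ = ½ I₀, now polarized at 21°.
I₂ = I₁ cos²(51° − 21°) = 0.5 I₀ · cos²(30°) = 0.375 I₀.
I₃ = I₂ cos²(11° − 51°) = 0.375 I₀ · cos²(40°) = 0.2201 I₀.
I₄ = I₃ cos²(43° − 11°) = 0.2201 I₀ · cos²(32°) = 0.1583 I₀.
So 269 W/m² = 0.1583 I₀, giving I₀ = 269/0.1583 = 1700 W/m².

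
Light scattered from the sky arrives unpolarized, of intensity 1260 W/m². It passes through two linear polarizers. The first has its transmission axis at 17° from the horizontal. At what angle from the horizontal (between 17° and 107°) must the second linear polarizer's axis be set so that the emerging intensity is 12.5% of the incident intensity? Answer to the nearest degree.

θ ≈ 77°

Unpolarized light through the first polarizer → I₁ = ½ I₀, now polarized at 17°.
Need I₂/I₀ = 0.125, so cos²(θ − 17°) = 0.125 / 0.5 = 0.25.
θ − 17° = arccos(√0.25) = 60.0°, giving θ ≈ 17 + 60.0 = 77.0°.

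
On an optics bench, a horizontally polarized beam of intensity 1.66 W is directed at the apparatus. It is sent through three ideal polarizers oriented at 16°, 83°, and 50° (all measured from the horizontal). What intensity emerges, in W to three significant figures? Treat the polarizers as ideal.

I ≈ 0.165 W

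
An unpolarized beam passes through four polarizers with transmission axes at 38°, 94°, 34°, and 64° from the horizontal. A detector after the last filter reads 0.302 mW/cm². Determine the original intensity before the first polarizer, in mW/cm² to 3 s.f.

I₀ ≈ 10.3 mW/cm²

Unpolarized light through the first polarizer → I₁ = ½ I₀, now polarized at 38°.
I₂ = I₁ cos²(94° − 38°) = 0.5 I₀ · cos²(56°) = 0.1563 I₀.
I₃ = I₂ cos²(34° − 94°) = 0.1563 I₀ · cos²(60°) = 0.03909 I₀.
I₄ = I₃ cos²(64° − 34°) = 0.03909 I₀ · cos²(30°) = 0.02932 I₀.
So 0.302 mW/cm² = 0.02932 I₀, giving I₀ = 0.302/0.02932 = 10.3 mW/cm².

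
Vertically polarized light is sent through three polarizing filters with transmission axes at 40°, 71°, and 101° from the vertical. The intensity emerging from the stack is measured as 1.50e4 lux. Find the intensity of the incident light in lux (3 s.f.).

I₁ = I₀ cos²(40° − 0°) = I₀ cos²(40°) = 0.5868 I₀.
I₂ = I₁ cos²(71° − 40°) = 0.5868 I₀ · cos²(31°) = 0.4312 I₀.
I₃ = I₂ cos²(101° − 71°) = 0.4312 I₀ · cos²(30°) = 0.3234 I₀.
So 1.50e4 lux = 0.3234 I₀, giving I₀ = 1.50e4/0.3234 = 4.639e+04 lux.

I₀ ≈ 4.64e4 lux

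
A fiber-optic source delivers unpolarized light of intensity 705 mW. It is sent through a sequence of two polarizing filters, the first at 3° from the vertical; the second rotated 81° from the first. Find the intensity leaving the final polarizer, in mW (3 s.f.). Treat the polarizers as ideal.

I ≈ 8.63 mW

Unpolarized light through the first polarizer → I₁ = 705 mW/2 = 352.5 mW, polarized at 3°.
I₂ = I₁ · cos²(81°) = 352.5 · 0.02447 = 8.626 mW.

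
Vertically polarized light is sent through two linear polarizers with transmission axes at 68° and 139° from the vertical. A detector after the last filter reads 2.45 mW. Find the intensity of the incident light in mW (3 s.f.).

I₀ ≈ 165 mW

By Malus's law, I₁ = I₀ cos²(68° − 0°) = I₀ cos²(68°) = 0.1403 I₀.
I₂ = I₁ cos²(139° − 68°) = 0.1403 I₀ · cos²(71°) = 0.01487 I₀.
So 2.45 mW = 0.01487 I₀, giving I₀ = 2.45/0.01487 = 164.7 mW.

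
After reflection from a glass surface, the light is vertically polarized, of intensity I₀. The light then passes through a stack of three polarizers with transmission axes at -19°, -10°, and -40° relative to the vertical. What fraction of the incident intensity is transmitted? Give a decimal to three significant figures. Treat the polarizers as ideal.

≈ 0.654 I₀

By Malus's law, I₁ = I₀ cos²(-19° − 0°) = I₀ cos²(19°) = 0.894 I₀.
I₂ = I₁ cos²(-10° + 19°) = 0.894 I₀ · cos²(9°) = 0.8721 I₀.
I₃ = I₂ cos²(-40° + 10°) = 0.8721 I₀ · cos²(30°) = 0.6541 I₀.
Transmitted fraction = 0.6541.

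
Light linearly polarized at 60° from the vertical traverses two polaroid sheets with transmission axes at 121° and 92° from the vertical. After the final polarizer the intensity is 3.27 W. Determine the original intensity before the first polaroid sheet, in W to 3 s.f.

By Malus's law, I₁ = I₀ cos²(121° − 60°) = I₀ cos²(61°) = 0.235 I₀.
I₂ = I₁ cos²(92° − 121°) = 0.235 I₀ · cos²(29°) = 0.1798 I₀.
So 3.27 W = 0.1798 I₀, giving I₀ = 3.27/0.1798 = 18.19 W.

I₀ ≈ 18.2 W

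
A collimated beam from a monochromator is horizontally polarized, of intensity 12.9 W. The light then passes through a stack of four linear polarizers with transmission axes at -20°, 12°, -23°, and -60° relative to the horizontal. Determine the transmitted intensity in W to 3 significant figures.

I ≈ 3.51 W

I₁ = 12.9 W · cos²(20°) = 11.39 W.
I₂ = I₁ · cos²(32°) = 11.39 · 0.7192 = 8.192 W.
I₃ = I₂ · cos²(35°) = 8.192 · 0.671 = 5.497 W.
I₄ = I₃ · cos²(37°) = 5.497 · 0.6378 = 3.506 W.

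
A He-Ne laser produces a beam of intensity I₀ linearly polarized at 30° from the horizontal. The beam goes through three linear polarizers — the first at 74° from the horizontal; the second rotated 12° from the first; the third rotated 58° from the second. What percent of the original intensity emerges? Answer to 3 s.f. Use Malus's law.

≈ 13.9%

By Malus's law, I₁ = I₀ cos²(74° − 30°) = I₀ cos²(44°) = 0.5174 I₀.
I₂ = I₁ cos²(12°) = 0.5174 · 0.9568 I₀ = 0.4951 I₀.
I₃ = I₂ cos²(58°) = 0.4951 · 0.2808 I₀ = 0.139 I₀.
That is 13.9% of the incident intensity.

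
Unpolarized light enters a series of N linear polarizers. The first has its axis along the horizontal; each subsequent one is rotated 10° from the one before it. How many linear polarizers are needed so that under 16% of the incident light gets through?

First polarizer halves the unpolarized light: factor 1/2.
Each further stage multiplies by cos²(10°) = 0.9698.
After N polarizers: T = 0.5·0.9698^(N−1). Require T < 0.16 ⇒ N−1 > ln(0.16/0.5)/ln(0.9698) = 37.21, so N−1 ≥ 38 and N = 39.
Check: N=39 gives T = 0.1562 < 0.16; N=38 gives T = 0.1611.

N = 39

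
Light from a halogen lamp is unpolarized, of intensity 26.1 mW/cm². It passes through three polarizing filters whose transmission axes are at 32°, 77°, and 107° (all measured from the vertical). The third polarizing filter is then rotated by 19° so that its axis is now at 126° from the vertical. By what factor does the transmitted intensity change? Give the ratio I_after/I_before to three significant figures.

Before rotation:
Unpolarized light through the first polarizer → I₁ = ½ I₀, now polarized at 32°.
I₂ = I₁ cos²(77° − 32°) = 0.5 I₀ · cos²(45°) = 0.25 I₀.
I₃ = I₂ cos²(107° − 77°) = 0.25 I₀ · cos²(30°) = 0.1875 I₀.
After rotation:
Unpolarized light through the first polarizer → I₁ = ½ I₀, now polarized at 32°.
I₂ = I₁ cos²(77° − 32°) = 0.5 I₀ · cos²(45°) = 0.25 I₀.
I₃ = I₂ cos²(126° − 77°) = 0.25 I₀ · cos²(49°) = 0.1076 I₀.
Ratio = 0.1076 / 0.1875 = 0.5739.

I_new/I_old ≈ 0.574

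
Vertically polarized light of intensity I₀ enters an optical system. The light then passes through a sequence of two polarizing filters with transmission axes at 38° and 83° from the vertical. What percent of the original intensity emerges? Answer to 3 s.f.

≈ 31.0%

By Malus's law, I₁ = I₀ cos²(38° − 0°) = I₀ cos²(38°) = 0.621 I₀.
I₂ = I₁ cos²(83° − 38°) = 0.621 I₀ · cos²(45°) = 0.3105 I₀.
That is 31.05% of the incident intensity.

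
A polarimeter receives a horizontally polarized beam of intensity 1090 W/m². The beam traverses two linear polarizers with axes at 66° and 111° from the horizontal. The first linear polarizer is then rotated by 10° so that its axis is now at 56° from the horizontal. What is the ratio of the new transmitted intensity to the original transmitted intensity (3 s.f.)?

I_new/I_old ≈ 1.24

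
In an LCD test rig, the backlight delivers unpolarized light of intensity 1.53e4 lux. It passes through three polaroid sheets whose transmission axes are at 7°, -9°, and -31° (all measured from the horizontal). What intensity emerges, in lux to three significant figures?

Unpolarized light through the first polarizer → I₁ = 1.53e4 lux/2 = 7650 lux, polarized at 7°.
I₂ = I₁ · cos²(16°) = 7650 · 0.924 = 7069 lux.
I₃ = I₂ · cos²(22°) = 7069 · 0.8597 = 6077 lux.

I ≈ 6080 lux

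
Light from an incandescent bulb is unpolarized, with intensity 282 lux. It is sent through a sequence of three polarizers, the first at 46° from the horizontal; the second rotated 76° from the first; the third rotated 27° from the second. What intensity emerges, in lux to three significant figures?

Unpolarized light through the first polarizer → I₁ = 282 lux/2 = 141 lux, polarized at 46°.
I₂ = I₁ · cos²(76°) = 141 · 0.05853 = 8.252 lux.
I₃ = I₂ · cos²(27°) = 8.252 · 0.7939 = 6.551 lux.

I ≈ 6.55 lux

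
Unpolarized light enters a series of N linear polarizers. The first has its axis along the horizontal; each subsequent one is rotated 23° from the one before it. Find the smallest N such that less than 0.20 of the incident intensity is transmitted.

N = 7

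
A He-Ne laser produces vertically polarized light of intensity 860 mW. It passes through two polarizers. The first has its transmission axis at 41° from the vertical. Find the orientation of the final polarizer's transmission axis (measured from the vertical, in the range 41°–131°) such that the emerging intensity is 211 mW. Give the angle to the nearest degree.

By Malus's law, I₁ = I₀ cos²(41° − 0°) = I₀ cos²(41°) = 0.5696 I₀.
Target fraction: 211 / 860 mW = 0.2453 of I₀.
Need I₂/I₀ = 0.2453, so cos²(θ − 41°) = 0.2453 / 0.5696 = 0.4307.
θ − 41° = arccos(√0.4307) = 49.0°, giving θ ≈ 41 + 49.0 = 90.0°.

θ ≈ 90°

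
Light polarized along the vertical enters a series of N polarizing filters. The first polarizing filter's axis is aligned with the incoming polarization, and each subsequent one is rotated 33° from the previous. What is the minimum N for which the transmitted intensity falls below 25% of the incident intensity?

First polarizer is aligned with the polarization: full transmission.
Each further stage multiplies by cos²(33°) = 0.7034.
After N polarizers: T = 0.7034^(N−1). Require T < 0.25 ⇒ N−1 > ln(0.25)/ln(0.7034) = 3.94, so N−1 ≥ 4 and N = 5.
Check: N=5 gives T = 0.2448 < 0.25; N=4 gives T = 0.348.

N = 5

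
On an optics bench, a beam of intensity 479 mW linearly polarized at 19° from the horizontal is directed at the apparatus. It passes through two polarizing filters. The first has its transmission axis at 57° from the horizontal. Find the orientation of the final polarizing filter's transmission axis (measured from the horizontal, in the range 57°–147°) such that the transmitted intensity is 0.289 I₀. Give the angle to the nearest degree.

θ ≈ 104°

I₁ = I₀ cos²(57° − 19°) = I₀ cos²(38°) = 0.621 I₀.
Need I₂/I₀ = 0.289, so cos²(θ − 57°) = 0.289 / 0.621 = 0.4654.
θ − 57° = arccos(√0.4654) = 47.0°, giving θ ≈ 57 + 47.0 = 104.0°.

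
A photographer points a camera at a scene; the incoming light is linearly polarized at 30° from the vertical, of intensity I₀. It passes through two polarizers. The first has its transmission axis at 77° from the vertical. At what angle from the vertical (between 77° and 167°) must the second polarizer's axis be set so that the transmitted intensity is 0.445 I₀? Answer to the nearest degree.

θ ≈ 89°

By Malus's law, I₁ = I₀ cos²(77° − 30°) = I₀ cos²(47°) = 0.4651 I₀.
Need I₂/I₀ = 0.445, so cos²(θ − 77°) = 0.445 / 0.4651 = 0.9567.
θ − 77° = arccos(√0.9567) = 12.0°, giving θ ≈ 77 + 12.0 = 89.0°.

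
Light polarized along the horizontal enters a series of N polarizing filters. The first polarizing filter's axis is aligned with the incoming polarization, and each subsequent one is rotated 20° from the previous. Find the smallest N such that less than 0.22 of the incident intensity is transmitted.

First polarizer is aligned with the polarization: full transmission.
Each further stage multiplies by cos²(20°) = 0.883.
After N polarizers: T = 0.883^(N−1). Require T < 0.22 ⇒ N−1 > ln(0.22)/ln(0.883) = 12.17, so N−1 ≥ 13 and N = 14.
Check: N=14 gives T = 0.1984 < 0.22; N=13 gives T = 0.2247.

N = 14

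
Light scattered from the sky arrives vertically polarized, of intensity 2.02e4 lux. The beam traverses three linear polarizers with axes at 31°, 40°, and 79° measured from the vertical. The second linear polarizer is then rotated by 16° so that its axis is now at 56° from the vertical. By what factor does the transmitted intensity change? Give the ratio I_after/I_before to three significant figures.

I_new/I_old ≈ 1.18

Before rotation:
I₁ = I₀ cos²(31° − 0°) = I₀ cos²(31°) = 0.7347 I₀.
I₂ = I₁ cos²(40° − 31°) = 0.7347 I₀ · cos²(9°) = 0.7168 I₀.
I₃ = I₂ cos²(79° − 40°) = 0.7168 I₀ · cos²(39°) = 0.4329 I₀.
After rotation:
I₁ = I₀ cos²(31° − 0°) = I₀ cos²(31°) = 0.7347 I₀.
I₂ = I₁ cos²(56° − 31°) = 0.7347 I₀ · cos²(25°) = 0.6035 I₀.
I₃ = I₂ cos²(79° − 56°) = 0.6035 I₀ · cos²(23°) = 0.5114 I₀.
Ratio = 0.5114 / 0.4329 = 1.181.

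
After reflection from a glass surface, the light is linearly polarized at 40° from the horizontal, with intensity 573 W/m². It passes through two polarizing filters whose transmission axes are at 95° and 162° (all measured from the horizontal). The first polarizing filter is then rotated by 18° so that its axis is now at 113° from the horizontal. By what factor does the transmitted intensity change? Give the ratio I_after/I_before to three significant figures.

I_new/I_old ≈ 0.733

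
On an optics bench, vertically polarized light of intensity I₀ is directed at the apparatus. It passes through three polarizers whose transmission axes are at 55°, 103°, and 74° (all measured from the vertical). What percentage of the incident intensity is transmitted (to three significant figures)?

≈ 11.3%

I₁ = I₀ cos²(55° − 0°) = I₀ cos²(55°) = 0.329 I₀.
I₂ = I₁ cos²(103° − 55°) = 0.329 I₀ · cos²(48°) = 0.1473 I₀.
I₃ = I₂ cos²(74° − 103°) = 0.1473 I₀ · cos²(29°) = 0.1127 I₀.
That is 11.27% of the incident intensity.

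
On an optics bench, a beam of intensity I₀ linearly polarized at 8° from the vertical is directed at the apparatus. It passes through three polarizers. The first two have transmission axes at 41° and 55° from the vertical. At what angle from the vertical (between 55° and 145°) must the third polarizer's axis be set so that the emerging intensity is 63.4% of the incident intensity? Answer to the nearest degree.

θ ≈ 67°

By Malus's law, I₁ = I₀ cos²(41° − 8°) = I₀ cos²(33°) = 0.7034 I₀.
I₂ = I₁ cos²(55° − 41°) = 0.7034 I₀ · cos²(14°) = 0.6622 I₀.
Need I₃/I₀ = 0.634, so cos²(θ − 55°) = 0.634 / 0.6622 = 0.9574.
θ − 55° = arccos(√0.9574) = 11.9°, giving θ ≈ 55 + 11.9 = 66.9°.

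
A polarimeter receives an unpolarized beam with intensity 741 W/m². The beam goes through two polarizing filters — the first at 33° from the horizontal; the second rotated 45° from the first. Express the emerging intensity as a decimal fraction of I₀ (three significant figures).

Unpolarized light through the first polarizer → I₁ = 741 W/m²/2 = 370.5 W/m², polarized at 33°.
I₂ = I₁ · cos²(45°) = 370.5 · 0.5 = 185.3 W/m².
Transmitted fraction = 0.25.

I/I₀ ≈ 0.250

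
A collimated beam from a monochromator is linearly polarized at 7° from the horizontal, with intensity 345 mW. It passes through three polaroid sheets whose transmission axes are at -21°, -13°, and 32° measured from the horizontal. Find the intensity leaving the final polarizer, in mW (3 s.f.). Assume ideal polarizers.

I ≈ 132 mW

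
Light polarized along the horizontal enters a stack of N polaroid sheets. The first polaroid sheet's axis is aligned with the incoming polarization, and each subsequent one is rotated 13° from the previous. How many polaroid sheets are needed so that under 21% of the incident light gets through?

First polarizer is aligned with the polarization: full transmission.
Each further stage multiplies by cos²(13°) = 0.9494.
After N polarizers: T = 0.9494^(N−1). Require T < 0.21 ⇒ N−1 > ln(0.21)/ln(0.9494) = 30.05, so N−1 ≥ 31 and N = 32.
Check: N=32 gives T = 0.1999 < 0.21; N=31 gives T = 0.2106.

N = 32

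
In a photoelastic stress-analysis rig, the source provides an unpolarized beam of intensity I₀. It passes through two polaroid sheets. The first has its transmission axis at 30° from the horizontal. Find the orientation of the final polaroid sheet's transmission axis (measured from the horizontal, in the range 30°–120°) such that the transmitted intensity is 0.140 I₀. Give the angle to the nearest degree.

Unpolarized light through the first polarizer → I₁ = ½ I₀, now polarized at 30°.
Need I₂/I₀ = 0.14, so cos²(θ − 30°) = 0.14 / 0.5 = 0.28.
θ − 30° = arccos(√0.28) = 58.1°, giving θ ≈ 30 + 58.1 = 88.1°.

θ ≈ 88°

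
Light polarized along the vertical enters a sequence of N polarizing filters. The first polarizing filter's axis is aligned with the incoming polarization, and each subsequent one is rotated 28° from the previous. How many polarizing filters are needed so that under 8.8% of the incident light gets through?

First polarizer is aligned with the polarization: full transmission.
Each further stage multiplies by cos²(28°) = 0.7796.
After N polarizers: T = 0.7796^(N−1). Require T < 0.088 ⇒ N−1 > ln(0.088)/ln(0.7796) = 9.76, so N−1 ≥ 10 and N = 11.
Check: N=11 gives T = 0.08293 < 0.088; N=10 gives T = 0.1064.

N = 11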